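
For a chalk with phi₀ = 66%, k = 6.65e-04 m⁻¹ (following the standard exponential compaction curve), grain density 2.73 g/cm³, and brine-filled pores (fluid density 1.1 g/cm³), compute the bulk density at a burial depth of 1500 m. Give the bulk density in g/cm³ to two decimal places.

Working in km (1 km = 1000 m; k in km⁻¹ = k in m⁻¹ × 1000):
Porosity at depth: phi = 0.66·exp(−0.665×1.5) = 0.66×0.3688 = 0.2434
Bulk density: ρ_b = (1−phi)ρ_g + phi·ρ_f = 0.7566×2.73 + 0.2434×1.1
       = 2.065 + 0.268 = 2.333 g/cm³

2.33 g/cm³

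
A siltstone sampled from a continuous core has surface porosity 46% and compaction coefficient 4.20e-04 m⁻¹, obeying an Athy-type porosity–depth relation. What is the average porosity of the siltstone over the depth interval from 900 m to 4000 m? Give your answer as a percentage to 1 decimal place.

17.6%

Working in km (1 km = 1000 m; c in km⁻¹ = c in m⁻¹ × 1000):
⟨n⟩ = (1/(z₂−z₁)) ∫ n₀ e^(−cz) dz = n₀·(e^(−c·z₁) − e^(−c·z₂)) / (c·(z₂−z₁))
e^(−0.42×0.9) = 0.6852; e^(−0.42×4) = 0.1864
⟨n⟩ = 0.46 × (0.6852 − 0.1864) / (0.42 × 3.1) = 0.46 × 0.3831 = 0.1762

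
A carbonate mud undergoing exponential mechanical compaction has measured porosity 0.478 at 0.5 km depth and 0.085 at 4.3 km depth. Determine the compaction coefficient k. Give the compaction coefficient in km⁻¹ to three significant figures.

Athy: φ(d) = φ₀ e^(−kd) ⇒ φ₁/φ₂ = e^{k(d₂−d₁)} ⇒ k = ln(φ₁/φ₂)/(d₂−d₁)
k = ln(0.478/0.085) / (4.3 − 0.5) = ln(5.624) / 3.8 = 1.7270 / 3.8 = 0.4545 km⁻¹

0.454 km⁻¹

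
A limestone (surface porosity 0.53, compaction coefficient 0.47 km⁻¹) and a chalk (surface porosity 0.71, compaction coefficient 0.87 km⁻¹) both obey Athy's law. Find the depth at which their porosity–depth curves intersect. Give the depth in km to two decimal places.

0.73 km

Set n₀ₐ e^(−βₐz) = n₀ᵦ e^(−βᵦz) ⇒ ln(n₀ₐ/n₀ᵦ) = (βₐ − βᵦ)·z
z = ln(0.53/0.71) / (0.47 − 0.87) = -0.2924 / -0.4 = 0.731 km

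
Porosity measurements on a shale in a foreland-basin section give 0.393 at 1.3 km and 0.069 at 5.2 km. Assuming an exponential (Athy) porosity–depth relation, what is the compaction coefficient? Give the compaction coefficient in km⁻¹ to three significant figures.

Athy: n(Z) = n₀ e^(−kZ) ⇒ n₁/n₂ = e^{k(Z₂−Z₁)} ⇒ k = ln(n₁/n₂)/(Z₂−Z₁)
k = ln(0.393/0.069) / (5.2 − 1.3) = ln(5.696) / 3.9 = 1.7397 / 3.9 = 0.4461 km⁻¹

0.446 km⁻¹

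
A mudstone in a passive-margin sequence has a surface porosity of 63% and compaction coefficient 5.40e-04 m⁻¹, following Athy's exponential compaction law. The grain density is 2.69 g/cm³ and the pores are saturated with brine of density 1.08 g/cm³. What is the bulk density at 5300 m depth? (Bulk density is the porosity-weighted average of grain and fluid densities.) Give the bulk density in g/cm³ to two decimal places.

2.63 g/cm³

Working in km (1 km = 1000 m; k in km⁻¹ = k in m⁻¹ × 1000):
Porosity at depth: phi = 0.63·exp(−0.54×5.3) = 0.63×0.0572 = 0.0360
Bulk density: ρ_b = (1−phi)ρ_g + phi·ρ_f = 0.9640×2.69 + 0.0360×1.08
       = 2.593 + 0.039 = 2.632 g/cm³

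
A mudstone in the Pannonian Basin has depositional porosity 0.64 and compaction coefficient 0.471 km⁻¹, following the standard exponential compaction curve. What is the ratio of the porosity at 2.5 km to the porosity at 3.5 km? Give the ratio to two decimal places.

n(Z₁)/n(Z₂) = e^(−c·Z₁)/e^(−c·Z₂) = e^{c(Z₂−Z₁)}
= exp(0.471 × 1) = exp(0.471) = 1.6016

1.60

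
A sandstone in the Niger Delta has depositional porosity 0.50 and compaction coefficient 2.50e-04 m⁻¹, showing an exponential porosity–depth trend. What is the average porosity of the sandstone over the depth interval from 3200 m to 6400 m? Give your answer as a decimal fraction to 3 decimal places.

Working in km (1 km = 1000 m; β in km⁻¹ = β in m⁻¹ × 1000):
⟨phi⟩ = (1/(Z₂−Z₁)) ∫ phi₀ e^(−βZ) dZ = phi₀·(e^(−β·Z₁) − e^(−β·Z₂)) / (β·(Z₂−Z₁))
e^(−0.25×3.2) = 0.4493; e^(−0.25×6.4) = 0.2019
⟨phi⟩ = 0.5 × (0.4493 − 0.2019) / (0.25 × 3.2) = 0.5 × 0.3093 = 0.1546

0.155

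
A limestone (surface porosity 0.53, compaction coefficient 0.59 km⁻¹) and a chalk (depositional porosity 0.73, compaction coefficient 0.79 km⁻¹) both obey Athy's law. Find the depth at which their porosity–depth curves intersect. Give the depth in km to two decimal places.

1.60 km

Set φ₀ₐ e^(−kₐZ) = φ₀ᵦ e^(−kᵦZ) ⇒ ln(φ₀ₐ/φ₀ᵦ) = (kₐ − kᵦ)·Z
Z = ln(0.53/0.73) / (0.59 − 0.79) = -0.3202 / -0.2 = 1.601 km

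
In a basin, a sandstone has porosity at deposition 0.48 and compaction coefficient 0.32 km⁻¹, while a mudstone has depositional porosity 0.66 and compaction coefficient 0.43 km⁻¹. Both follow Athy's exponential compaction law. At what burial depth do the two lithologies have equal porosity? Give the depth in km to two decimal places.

Set phi₀ₐ e^(−cₐZ) = phi₀ᵦ e^(−cᵦZ) ⇒ ln(phi₀ₐ/phi₀ᵦ) = (cₐ − cᵦ)·Z
Z = ln(0.48/0.66) / (0.32 − 0.43) = -0.3185 / -0.11 = 2.895 km

2.90 km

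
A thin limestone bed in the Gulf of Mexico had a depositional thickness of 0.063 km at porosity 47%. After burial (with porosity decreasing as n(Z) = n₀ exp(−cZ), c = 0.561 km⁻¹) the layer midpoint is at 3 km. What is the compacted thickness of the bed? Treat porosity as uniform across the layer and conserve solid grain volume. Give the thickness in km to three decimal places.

Porosity at 3 km: n = 0.47·exp(−0.561×3) = 0.0873
Solid-volume conservation: h(1−n) = h₀(1−n₀) ⇒ h = h₀·(1−n₀)/(1−n)
h = 0.063 × (1 − 0.47)/(1 − 0.0873) = 0.063 × 0.5807 = 0.0366 km

0.037 km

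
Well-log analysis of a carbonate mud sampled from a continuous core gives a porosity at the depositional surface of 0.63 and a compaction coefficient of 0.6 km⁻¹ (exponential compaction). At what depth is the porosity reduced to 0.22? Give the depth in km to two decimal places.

Invert Athy's law: d = ln(φ₀/φ) / k
d = ln(0.63/0.22) / 0.6 = ln(2.864) / 0.6 = 1.0521 / 0.6 = 1.753 km

1.75 km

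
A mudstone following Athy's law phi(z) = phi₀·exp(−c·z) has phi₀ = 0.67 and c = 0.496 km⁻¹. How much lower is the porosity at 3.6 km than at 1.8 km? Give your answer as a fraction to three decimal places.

0.162

phi(1.8) = 0.67·e^(−0.496×1.8) = 0.2744
phi(3.6) = 0.67·e^(−0.496×3.6) = 0.1124
Δphi = 0.2744 − 0.1124 = 0.1620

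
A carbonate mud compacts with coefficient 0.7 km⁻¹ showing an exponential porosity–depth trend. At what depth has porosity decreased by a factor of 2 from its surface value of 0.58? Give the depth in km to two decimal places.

0.99 km

n/n₀ = 1/2 ⇒ exp(−c·d) = 1/2 ⇒ d = ln(2) / c
d = 0.6931 / 0.7 = 0.990 km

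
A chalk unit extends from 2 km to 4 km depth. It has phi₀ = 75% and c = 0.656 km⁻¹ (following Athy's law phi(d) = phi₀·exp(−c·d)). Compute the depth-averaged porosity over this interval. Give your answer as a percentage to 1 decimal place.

11.2%

⟨phi⟩ = (1/(d₂−d₁)) ∫ phi₀ e^(−cd) dd = phi₀·(e^(−c·d₁) − e^(−c·d₂)) / (c·(d₂−d₁))
e^(−0.656×2) = 0.2693; e^(−0.656×4) = 0.0725
⟨phi⟩ = 0.75 × (0.2693 − 0.0725) / (0.656 × 2) = 0.75 × 0.1500 = 0.1125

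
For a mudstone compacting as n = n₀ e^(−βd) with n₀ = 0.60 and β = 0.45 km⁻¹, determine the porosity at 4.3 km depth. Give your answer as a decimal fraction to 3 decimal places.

0.087

n = n₀·exp(−β·d) = 0.6 × exp(−0.45 × 4.3) = 0.6 × exp(−1.935)
  = 0.6 × 0.1444 = 0.0867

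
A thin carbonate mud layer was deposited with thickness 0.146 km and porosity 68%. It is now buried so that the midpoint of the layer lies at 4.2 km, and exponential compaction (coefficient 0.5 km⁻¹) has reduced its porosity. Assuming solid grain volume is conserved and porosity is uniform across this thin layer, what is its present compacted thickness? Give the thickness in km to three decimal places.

0.051 km

Porosity at 4.2 km: phi = 0.68·exp(−0.5×4.2) = 0.0833
Solid-volume conservation: h(1−phi) = h₀(1−phi₀) ⇒ h = h₀·(1−phi₀)/(1−phi)
h = 0.146 × (1 − 0.68)/(1 − 0.0833) = 0.146 × 0.3491 = 0.0510 km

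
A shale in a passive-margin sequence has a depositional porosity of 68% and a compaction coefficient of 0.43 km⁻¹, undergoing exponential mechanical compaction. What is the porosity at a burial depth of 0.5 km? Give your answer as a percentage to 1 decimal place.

φ = φ₀·exp(−k·z) = 0.68 × exp(−0.43 × 0.5) = 0.68 × exp(−0.215)
  = 0.68 × 0.8065 = 0.5484

54.8%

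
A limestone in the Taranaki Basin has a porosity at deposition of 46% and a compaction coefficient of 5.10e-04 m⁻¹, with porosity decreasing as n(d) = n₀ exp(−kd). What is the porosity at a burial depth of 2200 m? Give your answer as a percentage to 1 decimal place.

Working in km (1 km = 1000 m; k in km⁻¹ = k in m⁻¹ × 1000):
n = n₀·exp(−k·d) = 0.46 × exp(−0.51 × 2.2) = 0.46 × exp(−1.122)
  = 0.46 × 0.3256 = 0.1498

15.0%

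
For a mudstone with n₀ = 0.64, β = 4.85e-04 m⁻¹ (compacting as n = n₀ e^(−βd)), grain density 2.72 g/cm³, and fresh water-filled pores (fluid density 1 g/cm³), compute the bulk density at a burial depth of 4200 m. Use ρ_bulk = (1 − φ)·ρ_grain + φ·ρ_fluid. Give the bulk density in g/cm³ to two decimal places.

2.58 g/cm³

Working in km (1 km = 1000 m; β in km⁻¹ = β in m⁻¹ × 1000):
Porosity at depth: n = 0.64·exp(−0.485×4.2) = 0.64×0.1304 = 0.0835
Bulk density: ρ_b = (1−n)ρ_g + n·ρ_f = 0.9165×2.72 + 0.0835×1
       = 2.493 + 0.083 = 2.576 g/cm³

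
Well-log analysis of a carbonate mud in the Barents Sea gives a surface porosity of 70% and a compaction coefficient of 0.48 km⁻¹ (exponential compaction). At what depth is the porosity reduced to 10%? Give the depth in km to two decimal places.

Invert Athy's law: z = ln(phi₀/phi) / k
z = ln(0.7/0.1) / 0.48 = ln(7) / 0.48 = 1.9459 / 0.48 = 4.054 km

4.05 km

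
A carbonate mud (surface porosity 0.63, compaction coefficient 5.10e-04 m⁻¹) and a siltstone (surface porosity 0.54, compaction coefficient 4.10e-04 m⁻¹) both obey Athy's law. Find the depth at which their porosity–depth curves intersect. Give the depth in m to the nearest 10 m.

Working in km (1 km = 1000 m; β in km⁻¹ = β in m⁻¹ × 1000):
Set phi₀ₐ e^(−βₐZ) = phi₀ᵦ e^(−βᵦZ) ⇒ ln(phi₀ₐ/phi₀ᵦ) = (βₐ − βᵦ)·Z
Z = ln(0.63/0.54) / (0.51 − 0.41) = 0.1542 / 0.1 = 1.542 km

1540 m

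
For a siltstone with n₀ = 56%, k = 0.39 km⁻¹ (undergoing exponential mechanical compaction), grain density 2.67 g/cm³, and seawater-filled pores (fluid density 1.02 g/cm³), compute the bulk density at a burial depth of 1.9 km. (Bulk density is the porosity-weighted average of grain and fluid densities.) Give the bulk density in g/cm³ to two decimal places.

Porosity at depth: n = 0.56·exp(−0.39×1.9) = 0.56×0.4766 = 0.2669
Bulk density: ρ_b = (1−n)ρ_g + n·ρ_f = 0.7331×2.67 + 0.2669×1.02
       = 1.957 + 0.272 = 2.230 g/cm³

2.23 g/cm³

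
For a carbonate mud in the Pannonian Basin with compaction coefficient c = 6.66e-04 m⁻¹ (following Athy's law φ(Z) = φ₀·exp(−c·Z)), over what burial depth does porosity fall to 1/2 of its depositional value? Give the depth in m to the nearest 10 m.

Working in km (1 km = 1000 m; c in km⁻¹ = c in m⁻¹ × 1000):
φ/φ₀ = 1/2 ⇒ exp(−c·Z) = 1/2 ⇒ Z = ln(2) / c
Z = 0.6931 / 0.666 = 1.041 km

1040 m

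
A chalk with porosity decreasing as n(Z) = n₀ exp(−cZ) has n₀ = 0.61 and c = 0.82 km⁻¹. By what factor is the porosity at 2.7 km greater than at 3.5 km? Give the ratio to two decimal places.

n(Z₁)/n(Z₂) = e^(−c·Z₁)/e^(−c·Z₂) = e^{c(Z₂−Z₁)}
= exp(0.82 × 0.8) = exp(0.656) = 1.9271

1.93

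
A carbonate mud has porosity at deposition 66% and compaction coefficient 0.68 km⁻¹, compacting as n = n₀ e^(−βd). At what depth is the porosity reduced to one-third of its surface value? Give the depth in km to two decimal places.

1.62 km

n/n₀ = 1/3 ⇒ exp(−β·d) = 1/3 ⇒ d = ln(3) / β
d = 1.0986 / 0.68 = 1.616 km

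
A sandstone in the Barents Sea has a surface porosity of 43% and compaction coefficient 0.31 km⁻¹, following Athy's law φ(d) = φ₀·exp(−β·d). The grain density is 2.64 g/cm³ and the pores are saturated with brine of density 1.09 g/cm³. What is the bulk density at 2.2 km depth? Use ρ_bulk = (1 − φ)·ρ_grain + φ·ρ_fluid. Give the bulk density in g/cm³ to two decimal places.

2.30 g/cm³

Porosity at depth: φ = 0.43·exp(−0.31×2.2) = 0.43×0.5056 = 0.2174
Bulk density: ρ_b = (1−φ)ρ_g + φ·ρ_f = 0.7826×2.64 + 0.2174×1.09
       = 2.066 + 0.237 = 2.303 g/cm³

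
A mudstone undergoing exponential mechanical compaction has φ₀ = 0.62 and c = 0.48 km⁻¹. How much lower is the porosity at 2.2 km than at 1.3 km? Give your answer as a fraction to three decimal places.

0.117

φ(1.3) = 0.62·e^(−0.48×1.3) = 0.3322
φ(2.2) = 0.62·e^(−0.48×2.2) = 0.2157
Δφ = 0.3322 − 0.2157 = 0.1165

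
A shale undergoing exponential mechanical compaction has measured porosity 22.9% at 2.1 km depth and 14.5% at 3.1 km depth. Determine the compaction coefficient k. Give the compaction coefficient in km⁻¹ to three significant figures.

0.457 km⁻¹

Athy: n(z) = n₀ e^(−kz) ⇒ n₁/n₂ = e^{k(z₂−z₁)} ⇒ k = ln(n₁/n₂)/(z₂−z₁)
k = ln(0.229/0.145) / (3.1 − 2.1) = ln(1.579) / 1 = 0.4570 / 1 = 0.457 km⁻¹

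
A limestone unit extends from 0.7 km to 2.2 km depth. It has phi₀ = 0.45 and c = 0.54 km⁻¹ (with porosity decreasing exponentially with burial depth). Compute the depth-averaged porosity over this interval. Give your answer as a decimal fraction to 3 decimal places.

0.211

⟨phi⟩ = (1/(d₂−d₁)) ∫ phi₀ e^(−cd) dd = phi₀·(e^(−c·d₁) − e^(−c·d₂)) / (c·(d₂−d₁))
e^(−0.54×0.7) = 0.6852; e^(−0.54×2.2) = 0.3048
⟨phi⟩ = 0.45 × (0.6852 − 0.3048) / (0.54 × 1.5) = 0.45 × 0.4696 = 0.2113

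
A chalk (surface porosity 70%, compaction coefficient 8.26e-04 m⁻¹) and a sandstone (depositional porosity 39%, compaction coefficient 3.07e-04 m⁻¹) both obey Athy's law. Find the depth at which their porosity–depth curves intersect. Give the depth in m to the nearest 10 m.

1130 m

Working in km (1 km = 1000 m; c in km⁻¹ = c in m⁻¹ × 1000):
Set phi₀ₐ e^(−cₐZ) = phi₀ᵦ e^(−cᵦZ) ⇒ ln(phi₀ₐ/phi₀ᵦ) = (cₐ − cᵦ)·Z
Z = ln(0.7/0.39) / (0.826 − 0.307) = 0.5849 / 0.519 = 1.127 km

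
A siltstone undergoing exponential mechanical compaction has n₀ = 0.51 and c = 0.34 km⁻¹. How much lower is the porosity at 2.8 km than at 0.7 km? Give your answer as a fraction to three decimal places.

n(0.7) = 0.51·e^(−0.34×0.7) = 0.4020
n(2.8) = 0.51·e^(−0.34×2.8) = 0.1968
Δn = 0.4020 − 0.1968 = 0.2051

0.205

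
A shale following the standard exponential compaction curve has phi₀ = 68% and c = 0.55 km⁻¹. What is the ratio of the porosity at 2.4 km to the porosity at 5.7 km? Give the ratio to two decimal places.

6.14

phi(Z₁)/phi(Z₂) = e^(−c·Z₁)/e^(−c·Z₂) = e^{c(Z₂−Z₁)}
= exp(0.55 × 3.3) = exp(1.815) = 6.1411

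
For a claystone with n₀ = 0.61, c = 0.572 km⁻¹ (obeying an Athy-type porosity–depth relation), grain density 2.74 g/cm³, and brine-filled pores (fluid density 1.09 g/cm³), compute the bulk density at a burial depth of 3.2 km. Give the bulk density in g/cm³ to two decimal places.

2.58 g/cm³

Porosity at depth: n = 0.61·exp(−0.572×3.2) = 0.61×0.1603 = 0.0978
Bulk density: ρ_b = (1−n)ρ_g + n·ρ_f = 0.9022×2.74 + 0.0978×1.09
       = 2.472 + 0.107 = 2.579 g/cm³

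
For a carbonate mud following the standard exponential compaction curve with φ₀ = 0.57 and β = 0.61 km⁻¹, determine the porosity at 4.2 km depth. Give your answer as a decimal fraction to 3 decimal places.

0.044

φ = φ₀·exp(−β·z) = 0.57 × exp(−0.61 × 4.2) = 0.57 × exp(−2.562)
  = 0.57 × 0.0772 = 0.0440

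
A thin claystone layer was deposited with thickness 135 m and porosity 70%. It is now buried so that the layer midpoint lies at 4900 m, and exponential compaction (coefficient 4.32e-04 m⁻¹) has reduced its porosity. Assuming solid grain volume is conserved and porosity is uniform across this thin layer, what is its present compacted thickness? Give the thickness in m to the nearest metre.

Working in km (1 km = 1000 m; c in km⁻¹ = c in m⁻¹ × 1000):
Porosity at 4.9 km: φ = 0.7·exp(−0.432×4.9) = 0.0843
Solid-volume conservation: h(1−φ) = h₀(1−φ₀) ⇒ h = h₀·(1−φ₀)/(1−φ)
h = 0.135 × (1 − 0.7)/(1 − 0.0843) = 0.135 × 0.3276 = 0.0442 km

44 m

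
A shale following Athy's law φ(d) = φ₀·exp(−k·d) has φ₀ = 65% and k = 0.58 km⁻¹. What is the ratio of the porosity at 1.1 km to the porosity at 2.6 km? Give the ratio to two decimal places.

φ(d₁)/φ(d₂) = e^(−k·d₁)/e^(−k·d₂) = e^{k(d₂−d₁)}
= exp(0.58 × 1.5) = exp(0.87) = 2.3869

2.39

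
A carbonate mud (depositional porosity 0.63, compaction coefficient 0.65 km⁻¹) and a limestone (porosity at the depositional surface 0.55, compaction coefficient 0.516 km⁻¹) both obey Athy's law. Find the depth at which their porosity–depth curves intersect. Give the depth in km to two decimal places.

Set φ₀ₐ e^(−cₐz) = φ₀ᵦ e^(−cᵦz) ⇒ ln(φ₀ₐ/φ₀ᵦ) = (cₐ − cᵦ)·z
z = ln(0.63/0.55) / (0.65 − 0.516) = 0.1358 / 0.134 = 1.013 km

1.01 km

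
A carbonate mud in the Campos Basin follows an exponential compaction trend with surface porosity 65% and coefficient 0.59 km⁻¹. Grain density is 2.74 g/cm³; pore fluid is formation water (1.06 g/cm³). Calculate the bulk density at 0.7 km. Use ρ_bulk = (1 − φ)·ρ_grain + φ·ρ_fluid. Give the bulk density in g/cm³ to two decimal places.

Porosity at depth: phi = 0.65·exp(−0.59×0.7) = 0.65×0.6617 = 0.4301
Bulk density: ρ_b = (1−phi)ρ_g + phi·ρ_f = 0.5699×2.74 + 0.4301×1.06
       = 1.562 + 0.456 = 2.017 g/cm³

2.02 g/cm³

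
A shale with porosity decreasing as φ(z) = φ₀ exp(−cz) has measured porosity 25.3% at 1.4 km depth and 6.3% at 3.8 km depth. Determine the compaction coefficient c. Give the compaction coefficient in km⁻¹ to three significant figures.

Athy: φ(z) = φ₀ e^(−cz) ⇒ φ₁/φ₂ = e^{c(z₂−z₁)} ⇒ c = ln(φ₁/φ₂)/(z₂−z₁)
c = ln(0.253/0.063) / (3.8 − 1.4) = ln(4.016) / 2.4 = 1.3903 / 2.4 = 0.5793 km⁻¹

0.579 km⁻¹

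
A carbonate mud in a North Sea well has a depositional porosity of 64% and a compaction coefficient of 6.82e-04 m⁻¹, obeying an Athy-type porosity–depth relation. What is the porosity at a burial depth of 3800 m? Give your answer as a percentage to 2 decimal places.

4.79%

Working in km (1 km = 1000 m; k in km⁻¹ = k in m⁻¹ × 1000):
n = n₀·exp(−k·Z) = 0.64 × exp(−0.682 × 3.8) = 0.64 × exp(−2.592)
  = 0.64 × 0.0749 = 0.0479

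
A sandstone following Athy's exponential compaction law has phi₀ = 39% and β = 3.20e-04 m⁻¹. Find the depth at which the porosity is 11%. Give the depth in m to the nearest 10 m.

Working in km (1 km = 1000 m; β in km⁻¹ = β in m⁻¹ × 1000):
Invert Athy's law: Z = ln(phi₀/phi) / β
Z = ln(0.39/0.11) / 0.32 = ln(3.545) / 0.32 = 1.2657 / 0.32 = 3.955 km

3960 m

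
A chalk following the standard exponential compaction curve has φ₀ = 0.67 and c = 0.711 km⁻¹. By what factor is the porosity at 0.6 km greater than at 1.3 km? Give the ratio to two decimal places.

1.64

φ(Z₁)/φ(Z₂) = e^(−c·Z₁)/e^(−c·Z₂) = e^{c(Z₂−Z₁)}
= exp(0.711 × 0.7) = exp(0.4977) = 1.6449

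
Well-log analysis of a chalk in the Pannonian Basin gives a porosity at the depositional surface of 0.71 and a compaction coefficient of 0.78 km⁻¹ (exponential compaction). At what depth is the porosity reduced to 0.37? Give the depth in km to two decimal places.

Invert Athy's law: d = ln(φ₀/φ) / k
d = ln(0.71/0.37) / 0.78 = ln(1.919) / 0.78 = 0.6518 / 0.78 = 0.836 km

0.84 km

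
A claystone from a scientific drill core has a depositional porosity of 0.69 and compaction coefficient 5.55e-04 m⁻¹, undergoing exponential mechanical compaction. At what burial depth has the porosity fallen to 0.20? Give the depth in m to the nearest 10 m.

2230 m

Working in km (1 km = 1000 m; β in km⁻¹ = β in m⁻¹ × 1000):
Invert Athy's law: d = ln(phi₀/phi) / β
d = ln(0.69/0.2) / 0.555 = ln(3.45) / 0.555 = 1.2384 / 0.555 = 2.231 km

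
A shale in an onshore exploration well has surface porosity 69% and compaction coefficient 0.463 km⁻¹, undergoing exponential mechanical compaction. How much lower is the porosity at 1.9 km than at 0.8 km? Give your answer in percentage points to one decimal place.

phi(0.8) = 0.69·e^(−0.463×0.8) = 0.4764
phi(1.9) = 0.69·e^(−0.463×1.9) = 0.2863
Δphi = 0.4764 − 0.2863 = 0.1901

19.0 percentage points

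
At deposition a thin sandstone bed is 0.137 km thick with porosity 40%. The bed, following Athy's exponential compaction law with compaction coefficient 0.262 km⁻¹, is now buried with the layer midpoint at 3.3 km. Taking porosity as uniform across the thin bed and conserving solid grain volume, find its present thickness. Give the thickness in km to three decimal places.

Porosity at 3.3 km: n = 0.4·exp(−0.262×3.3) = 0.1685
Solid-volume conservation: h(1−n) = h₀(1−n₀) ⇒ h = h₀·(1−n₀)/(1−n)
h = 0.137 × (1 − 0.4)/(1 − 0.1685) = 0.137 × 0.7216 = 0.0989 km

0.099 km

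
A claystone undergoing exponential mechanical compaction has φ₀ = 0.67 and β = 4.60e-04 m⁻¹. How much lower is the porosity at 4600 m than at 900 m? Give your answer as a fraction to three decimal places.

Working in km (1 km = 1000 m; β in km⁻¹ = β in m⁻¹ × 1000):
φ(0.9) = 0.67·e^(−0.46×0.9) = 0.4429
φ(4.6) = 0.67·e^(−0.46×4.6) = 0.0807
Δφ = 0.4429 − 0.0807 = 0.3621

0.362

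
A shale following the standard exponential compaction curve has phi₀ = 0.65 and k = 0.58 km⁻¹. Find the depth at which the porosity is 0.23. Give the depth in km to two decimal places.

1.79 km

Invert Athy's law: z = ln(phi₀/phi) / k
z = ln(0.65/0.23) / 0.58 = ln(2.826) / 0.58 = 1.0389 / 0.58 = 1.791 km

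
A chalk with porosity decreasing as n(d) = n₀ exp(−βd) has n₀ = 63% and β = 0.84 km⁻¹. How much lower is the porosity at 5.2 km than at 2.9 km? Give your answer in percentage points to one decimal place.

4.7 percentage points

n(2.9) = 0.63·e^(−0.84×2.9) = 0.0551
n(5.2) = 0.63·e^(−0.84×5.2) = 0.0080
Δn = 0.0551 − 0.0080 = 0.0471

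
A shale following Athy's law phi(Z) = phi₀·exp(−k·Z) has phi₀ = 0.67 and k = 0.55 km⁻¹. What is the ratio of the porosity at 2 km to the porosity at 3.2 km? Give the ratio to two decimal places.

1.93

phi(Z₁)/phi(Z₂) = e^(−k·Z₁)/e^(−k·Z₂) = e^{k(Z₂−Z₁)}
= exp(0.55 × 1.2) = exp(0.66) = 1.9348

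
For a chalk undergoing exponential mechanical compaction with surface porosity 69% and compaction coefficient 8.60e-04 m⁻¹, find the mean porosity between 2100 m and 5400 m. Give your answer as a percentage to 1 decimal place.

3.8%

Working in km (1 km = 1000 m; β in km⁻¹ = β in m⁻¹ × 1000):
⟨n⟩ = (1/(d₂−d₁)) ∫ n₀ e^(−βd) dd = n₀·(e^(−β·d₁) − e^(−β·d₂)) / (β·(d₂−d₁))
e^(−0.86×2.1) = 0.1643; e^(−0.86×5.4) = 0.0096
⟨n⟩ = 0.69 × (0.1643 − 0.0096) / (0.86 × 3.3) = 0.69 × 0.0545 = 0.0376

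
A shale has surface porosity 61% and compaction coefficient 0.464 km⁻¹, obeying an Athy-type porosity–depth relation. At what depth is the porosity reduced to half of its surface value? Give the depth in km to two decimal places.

φ/φ₀ = 1/2 ⇒ exp(−β·z) = 1/2 ⇒ z = ln(2) / β
z = 0.6931 / 0.464 = 1.494 km

1.49 km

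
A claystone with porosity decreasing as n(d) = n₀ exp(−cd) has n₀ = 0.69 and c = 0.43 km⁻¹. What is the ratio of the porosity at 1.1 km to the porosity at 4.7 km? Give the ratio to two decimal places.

4.70

n(d₁)/n(d₂) = e^(−c·d₁)/e^(−c·d₂) = e^{c(d₂−d₁)}
= exp(0.43 × 3.6) = exp(1.548) = 4.7021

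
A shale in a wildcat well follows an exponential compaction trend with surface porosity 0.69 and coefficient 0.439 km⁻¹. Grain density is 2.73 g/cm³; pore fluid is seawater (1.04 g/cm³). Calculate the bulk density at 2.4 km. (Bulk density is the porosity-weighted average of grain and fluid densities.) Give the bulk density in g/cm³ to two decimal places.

2.32 g/cm³

Porosity at depth: n = 0.69·exp(−0.439×2.4) = 0.69×0.3487 = 0.2406
Bulk density: ρ_b = (1−n)ρ_g + n·ρ_f = 0.7594×2.73 + 0.2406×1.04
       = 2.073 + 0.250 = 2.323 g/cm³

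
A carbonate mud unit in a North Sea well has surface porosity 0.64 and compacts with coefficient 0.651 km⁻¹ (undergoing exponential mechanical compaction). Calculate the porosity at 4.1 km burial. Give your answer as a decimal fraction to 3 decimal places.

0.044

n = n₀·exp(−β·d) = 0.64 × exp(−0.651 × 4.1) = 0.64 × exp(−2.669)
  = 0.64 × 0.0693 = 0.0444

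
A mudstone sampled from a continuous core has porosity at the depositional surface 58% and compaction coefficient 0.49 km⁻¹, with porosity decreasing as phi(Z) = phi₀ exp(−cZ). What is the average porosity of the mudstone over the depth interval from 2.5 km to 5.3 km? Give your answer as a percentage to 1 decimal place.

⟨phi⟩ = (1/(Z₂−Z₁)) ∫ phi₀ e^(−cZ) dZ = phi₀·(e^(−c·Z₁) − e^(−c·Z₂)) / (c·(Z₂−Z₁))
e^(−0.49×2.5) = 0.2938; e^(−0.49×5.3) = 0.0745
⟨phi⟩ = 0.58 × (0.2938 − 0.0745) / (0.49 × 2.8) = 0.58 × 0.1598 = 0.0927

9.3%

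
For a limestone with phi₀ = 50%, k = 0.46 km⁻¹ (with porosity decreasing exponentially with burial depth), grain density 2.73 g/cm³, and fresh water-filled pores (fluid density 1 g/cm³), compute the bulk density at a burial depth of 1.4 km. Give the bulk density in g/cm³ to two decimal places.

Porosity at depth: phi = 0.5·exp(−0.46×1.4) = 0.5×0.5252 = 0.2626
Bulk density: ρ_b = (1−phi)ρ_g + phi·ρ_f = 0.7374×2.73 + 0.2626×1
       = 2.013 + 0.263 = 2.276 g/cm³

2.28 g/cm³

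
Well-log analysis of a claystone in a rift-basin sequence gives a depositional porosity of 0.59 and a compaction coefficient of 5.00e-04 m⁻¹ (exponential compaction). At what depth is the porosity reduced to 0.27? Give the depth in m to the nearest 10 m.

Working in km (1 km = 1000 m; k in km⁻¹ = k in m⁻¹ × 1000):
Invert Athy's law: Z = ln(n₀/n) / k
Z = ln(0.59/0.27) / 0.5 = ln(2.185) / 0.5 = 0.7817 / 0.5 = 1.563 km

1560 m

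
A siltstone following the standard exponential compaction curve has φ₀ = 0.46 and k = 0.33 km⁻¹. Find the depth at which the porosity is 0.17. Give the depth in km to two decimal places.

Invert Athy's law: Z = ln(φ₀/φ) / k
Z = ln(0.46/0.17) / 0.33 = ln(2.706) / 0.33 = 0.9954 / 0.33 = 3.016 km

3.02 km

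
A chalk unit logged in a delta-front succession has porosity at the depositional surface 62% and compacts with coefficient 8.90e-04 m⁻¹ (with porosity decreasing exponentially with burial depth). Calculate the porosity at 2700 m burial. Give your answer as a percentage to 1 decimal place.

Working in km (1 km = 1000 m; k in km⁻¹ = k in m⁻¹ × 1000):
phi = phi₀·exp(−k·Z) = 0.62 × exp(−0.89 × 2.7) = 0.62 × exp(−2.403)
  = 0.62 × 0.0904 = 0.0561

5.6%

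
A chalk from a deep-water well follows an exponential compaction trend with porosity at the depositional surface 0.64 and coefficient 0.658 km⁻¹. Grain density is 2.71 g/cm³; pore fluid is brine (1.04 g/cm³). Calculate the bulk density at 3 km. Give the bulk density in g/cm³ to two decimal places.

Porosity at depth: φ = 0.64·exp(−0.658×3) = 0.64×0.1389 = 0.0889
Bulk density: ρ_b = (1−φ)ρ_g + φ·ρ_f = 0.9111×2.71 + 0.0889×1.04
       = 2.469 + 0.092 = 2.562 g/cm³

2.56 g/cm³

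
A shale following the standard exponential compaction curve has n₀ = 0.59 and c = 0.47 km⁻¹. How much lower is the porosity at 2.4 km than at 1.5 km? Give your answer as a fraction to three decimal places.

0.101

n(1.5) = 0.59·e^(−0.47×1.5) = 0.2915
n(2.4) = 0.59·e^(−0.47×2.4) = 0.1910
Δn = 0.2915 − 0.1910 = 0.1006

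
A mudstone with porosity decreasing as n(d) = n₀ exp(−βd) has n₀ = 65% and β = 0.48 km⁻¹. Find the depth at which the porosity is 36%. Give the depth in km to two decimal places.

1.23 km

Invert Athy's law: d = ln(n₀/n) / β
d = ln(0.65/0.36) / 0.48 = ln(1.806) / 0.48 = 0.5909 / 0.48 = 1.231 km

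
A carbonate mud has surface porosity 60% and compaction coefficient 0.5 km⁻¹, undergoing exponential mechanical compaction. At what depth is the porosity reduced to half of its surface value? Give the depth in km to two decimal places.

phi/phi₀ = 1/2 ⇒ exp(−β·z) = 1/2 ⇒ z = ln(2) / β
z = 0.6931 / 0.5 = 1.386 km

1.39 km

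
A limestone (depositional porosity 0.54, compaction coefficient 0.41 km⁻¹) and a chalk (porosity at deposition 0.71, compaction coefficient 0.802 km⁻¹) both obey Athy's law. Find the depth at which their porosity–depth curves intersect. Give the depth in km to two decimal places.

0.70 km

Set n₀ₐ e^(−βₐZ) = n₀ᵦ e^(−βᵦZ) ⇒ ln(n₀ₐ/n₀ᵦ) = (βₐ − βᵦ)·Z
Z = ln(0.54/0.71) / (0.41 − 0.802) = -0.2737 / -0.392 = 0.698 km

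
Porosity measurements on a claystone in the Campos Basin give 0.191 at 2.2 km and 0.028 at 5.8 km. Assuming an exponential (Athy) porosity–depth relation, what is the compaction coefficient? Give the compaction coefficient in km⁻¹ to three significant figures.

Athy: phi(Z) = phi₀ e^(−βZ) ⇒ phi₁/phi₂ = e^{β(Z₂−Z₁)} ⇒ β = ln(phi₁/phi₂)/(Z₂−Z₁)
β = ln(0.191/0.028) / (5.8 − 2.2) = ln(6.821) / 3.6 = 1.9201 / 3.6 = 0.5334 km⁻¹

0.533 km⁻¹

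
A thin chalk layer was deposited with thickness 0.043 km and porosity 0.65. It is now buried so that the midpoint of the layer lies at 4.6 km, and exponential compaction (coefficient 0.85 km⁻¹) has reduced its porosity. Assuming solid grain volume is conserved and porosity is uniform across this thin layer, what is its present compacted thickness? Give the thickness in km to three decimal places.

0.015 km

Porosity at 4.6 km: phi = 0.65·exp(−0.85×4.6) = 0.0130
Solid-volume conservation: h(1−phi) = h₀(1−phi₀) ⇒ h = h₀·(1−phi₀)/(1−phi)
h = 0.043 × (1 − 0.65)/(1 − 0.0130) = 0.043 × 0.3546 = 0.0152 km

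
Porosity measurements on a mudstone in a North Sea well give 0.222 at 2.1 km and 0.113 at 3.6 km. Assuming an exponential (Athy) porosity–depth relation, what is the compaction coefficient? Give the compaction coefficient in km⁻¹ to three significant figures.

0.450 km⁻¹

Athy: phi(z) = phi₀ e^(−cz) ⇒ phi₁/phi₂ = e^{c(z₂−z₁)} ⇒ c = ln(phi₁/phi₂)/(z₂−z₁)
c = ln(0.222/0.113) / (3.6 − 2.1) = ln(1.965) / 1.5 = 0.6753 / 1.5 = 0.4502 km⁻¹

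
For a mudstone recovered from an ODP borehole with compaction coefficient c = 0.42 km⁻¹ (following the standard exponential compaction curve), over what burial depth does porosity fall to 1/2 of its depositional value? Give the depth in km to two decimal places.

phi/phi₀ = 1/2 ⇒ exp(−c·Z) = 1/2 ⇒ Z = ln(2) / c
Z = 0.6931 / 0.42 = 1.650 km

1.65 km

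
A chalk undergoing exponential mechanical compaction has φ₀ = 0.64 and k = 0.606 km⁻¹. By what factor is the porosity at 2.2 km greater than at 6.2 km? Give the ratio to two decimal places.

11.29

φ(z₁)/φ(z₂) = e^(−k·z₁)/e^(−k·z₂) = e^{k(z₂−z₁)}
= exp(0.606 × 4) = exp(2.424) = 11.2909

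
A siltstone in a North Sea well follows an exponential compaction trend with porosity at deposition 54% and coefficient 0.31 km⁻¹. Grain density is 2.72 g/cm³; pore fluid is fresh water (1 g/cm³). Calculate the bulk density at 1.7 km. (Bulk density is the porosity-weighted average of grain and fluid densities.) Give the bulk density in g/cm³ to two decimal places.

Porosity at depth: phi = 0.54·exp(−0.31×1.7) = 0.54×0.5904 = 0.3188
Bulk density: ρ_b = (1−phi)ρ_g + phi·ρ_f = 0.6812×2.72 + 0.3188×1
       = 1.853 + 0.319 = 2.172 g/cm³

2.17 g/cm³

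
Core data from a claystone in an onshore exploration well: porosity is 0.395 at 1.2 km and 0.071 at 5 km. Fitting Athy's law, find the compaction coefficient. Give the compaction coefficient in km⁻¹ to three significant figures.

Athy: n(Z) = n₀ e^(−βZ) ⇒ n₁/n₂ = e^{β(Z₂−Z₁)} ⇒ β = ln(n₁/n₂)/(Z₂−Z₁)
β = ln(0.395/0.071) / (5 − 1.2) = ln(5.563) / 3.8 = 1.7162 / 3.8 = 0.4516 km⁻¹

0.452 km⁻¹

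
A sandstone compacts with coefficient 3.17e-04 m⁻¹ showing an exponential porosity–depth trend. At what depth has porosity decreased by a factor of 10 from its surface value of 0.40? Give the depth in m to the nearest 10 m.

7260 m

Working in km (1 km = 1000 m; k in km⁻¹ = k in m⁻¹ × 1000):
φ/φ₀ = 1/10 ⇒ exp(−k·d) = 1/10 ⇒ d = ln(10) / k
d = 2.3026 / 0.317 = 7.264 km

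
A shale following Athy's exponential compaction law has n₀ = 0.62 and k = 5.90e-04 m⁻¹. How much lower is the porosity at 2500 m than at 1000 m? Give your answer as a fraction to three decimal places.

0.202

Working in km (1 km = 1000 m; k in km⁻¹ = k in m⁻¹ × 1000):
n(1) = 0.62·e^(−0.59×1) = 0.3437
n(2.5) = 0.62·e^(−0.59×2.5) = 0.1418
Δn = 0.3437 − 0.1418 = 0.2018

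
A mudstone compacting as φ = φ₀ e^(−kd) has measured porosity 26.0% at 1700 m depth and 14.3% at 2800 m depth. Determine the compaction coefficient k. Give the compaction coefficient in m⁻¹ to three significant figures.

Working in km (1 km = 1000 m; k in km⁻¹ = k in m⁻¹ × 1000):
Athy: φ(d) = φ₀ e^(−kd) ⇒ φ₁/φ₂ = e^{k(d₂−d₁)} ⇒ k = ln(φ₁/φ₂)/(d₂−d₁)
k = ln(0.26/0.143) / (2.8 − 1.7) = ln(1.818) / 1.1 = 0.5978 / 1.1 = 0.5435 km⁻¹

0.000543 m⁻¹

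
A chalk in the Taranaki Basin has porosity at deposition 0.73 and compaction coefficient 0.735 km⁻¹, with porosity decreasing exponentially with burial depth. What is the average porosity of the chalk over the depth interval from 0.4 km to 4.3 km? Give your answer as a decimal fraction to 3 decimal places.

⟨n⟩ = (1/(Z₂−Z₁)) ∫ n₀ e^(−βZ) dZ = n₀·(e^(−β·Z₁) − e^(−β·Z₂)) / (β·(Z₂−Z₁))
e^(−0.735×0.4) = 0.7453; e^(−0.735×4.3) = 0.0424
⟨n⟩ = 0.73 × (0.7453 − 0.0424) / (0.735 × 3.9) = 0.73 × 0.2452 = 0.1790

0.179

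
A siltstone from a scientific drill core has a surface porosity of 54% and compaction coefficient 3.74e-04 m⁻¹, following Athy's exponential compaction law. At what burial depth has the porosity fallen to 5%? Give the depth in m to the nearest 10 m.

Working in km (1 km = 1000 m; k in km⁻¹ = k in m⁻¹ × 1000):
Invert Athy's law: d = ln(n₀/n) / k
d = ln(0.54/0.05) / 0.374 = ln(10.8) / 0.374 = 2.3795 / 0.374 = 6.362 km

6360 m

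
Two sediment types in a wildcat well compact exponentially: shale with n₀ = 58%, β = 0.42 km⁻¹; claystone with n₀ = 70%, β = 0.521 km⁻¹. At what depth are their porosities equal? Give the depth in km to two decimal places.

1.86 km

Set n₀ₐ e^(−βₐz) = n₀ᵦ e^(−βᵦz) ⇒ ln(n₀ₐ/n₀ᵦ) = (βₐ − βᵦ)·z
z = ln(0.58/0.7) / (0.42 − 0.521) = -0.1881 / -0.101 = 1.862 km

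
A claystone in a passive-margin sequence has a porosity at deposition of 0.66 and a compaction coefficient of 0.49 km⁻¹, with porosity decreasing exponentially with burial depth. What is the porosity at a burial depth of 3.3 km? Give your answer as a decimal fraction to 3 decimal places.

φ = φ₀·exp(−c·d) = 0.66 × exp(−0.49 × 3.3) = 0.66 × exp(−1.617)
  = 0.66 × 0.1985 = 0.1310

0.131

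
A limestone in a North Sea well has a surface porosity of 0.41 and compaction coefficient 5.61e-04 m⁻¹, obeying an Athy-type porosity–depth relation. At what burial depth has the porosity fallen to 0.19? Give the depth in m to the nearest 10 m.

1370 m

Working in km (1 km = 1000 m; β in km⁻¹ = β in m⁻¹ × 1000):
Invert Athy's law: z = ln(n₀/n) / β
z = ln(0.41/0.19) / 0.561 = ln(2.158) / 0.561 = 0.7691 / 0.561 = 1.371 km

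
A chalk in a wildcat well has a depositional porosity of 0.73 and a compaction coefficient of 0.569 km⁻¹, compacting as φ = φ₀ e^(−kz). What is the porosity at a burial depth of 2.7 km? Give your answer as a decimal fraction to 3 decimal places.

φ = φ₀·exp(−k·z) = 0.73 × exp(−0.569 × 2.7) = 0.73 × exp(−1.536)
  = 0.73 × 0.2152 = 0.1571

0.157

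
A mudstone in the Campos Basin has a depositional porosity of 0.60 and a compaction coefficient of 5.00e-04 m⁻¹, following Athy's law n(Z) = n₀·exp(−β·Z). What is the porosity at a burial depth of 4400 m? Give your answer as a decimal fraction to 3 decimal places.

0.066

Working in km (1 km = 1000 m; β in km⁻¹ = β in m⁻¹ × 1000):
n = n₀·exp(−β·Z) = 0.6 × exp(−0.5 × 4.4) = 0.6 × exp(−2.2)
  = 0.6 × 0.1108 = 0.0665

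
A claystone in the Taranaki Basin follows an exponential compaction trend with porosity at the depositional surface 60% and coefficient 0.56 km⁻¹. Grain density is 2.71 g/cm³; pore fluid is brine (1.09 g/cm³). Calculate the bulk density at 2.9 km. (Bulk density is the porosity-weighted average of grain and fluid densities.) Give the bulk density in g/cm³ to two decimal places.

2.52 g/cm³

Porosity at depth: n = 0.6·exp(−0.56×2.9) = 0.6×0.1971 = 0.1183
Bulk density: ρ_b = (1−n)ρ_g + n·ρ_f = 0.8817×2.71 + 0.1183×1.09
       = 2.390 + 0.129 = 2.518 g/cm³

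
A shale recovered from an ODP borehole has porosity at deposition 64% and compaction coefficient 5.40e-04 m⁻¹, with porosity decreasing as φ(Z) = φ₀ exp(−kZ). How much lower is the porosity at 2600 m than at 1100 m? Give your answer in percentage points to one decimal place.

Working in km (1 km = 1000 m; k in km⁻¹ = k in m⁻¹ × 1000):
φ(1.1) = 0.64·e^(−0.54×1.1) = 0.3534
φ(2.6) = 0.64·e^(−0.54×2.6) = 0.1572
Δφ = 0.3534 − 0.1572 = 0.1962

19.6 percentage points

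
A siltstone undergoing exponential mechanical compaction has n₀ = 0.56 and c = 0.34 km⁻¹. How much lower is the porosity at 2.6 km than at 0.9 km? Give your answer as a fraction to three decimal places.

n(0.9) = 0.56·e^(−0.34×0.9) = 0.4124
n(2.6) = 0.56·e^(−0.34×2.6) = 0.2314
Δn = 0.4124 − 0.2314 = 0.1810

0.181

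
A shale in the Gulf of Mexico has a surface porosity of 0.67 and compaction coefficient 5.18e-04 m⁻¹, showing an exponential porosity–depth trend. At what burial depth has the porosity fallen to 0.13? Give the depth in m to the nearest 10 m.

Working in km (1 km = 1000 m; k in km⁻¹ = k in m⁻¹ × 1000):
Invert Athy's law: z = ln(phi₀/phi) / k
z = ln(0.67/0.13) / 0.518 = ln(5.154) / 0.518 = 1.6397 / 0.518 = 3.166 km

3170 m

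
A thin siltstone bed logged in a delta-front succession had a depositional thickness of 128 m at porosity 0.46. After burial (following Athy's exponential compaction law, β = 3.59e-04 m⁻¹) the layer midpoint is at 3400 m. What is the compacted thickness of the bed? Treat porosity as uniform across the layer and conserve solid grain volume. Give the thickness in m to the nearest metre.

80 m

Working in km (1 km = 1000 m; β in km⁻¹ = β in m⁻¹ × 1000):
Porosity at 3.4 km: φ = 0.46·exp(−0.359×3.4) = 0.1357
Solid-volume conservation: h(1−φ) = h₀(1−φ₀) ⇒ h = h₀·(1−φ₀)/(1−φ)
h = 0.128 × (1 − 0.46)/(1 − 0.1357) = 0.128 × 0.6248 = 0.0800 km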